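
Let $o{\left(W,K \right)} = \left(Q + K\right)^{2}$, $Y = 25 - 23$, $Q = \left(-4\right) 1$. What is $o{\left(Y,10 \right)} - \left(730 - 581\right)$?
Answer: $-113$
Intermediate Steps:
$Q = -4$
$Y = 2$ ($Y = 25 - 23 = 2$)
$o{\left(W,K \right)} = \left(-4 + K\right)^{2}$
$o{\left(Y,10 \right)} - \left(730 - 581\right) = \left(-4 + 10\right)^{2} - \left(730 - 581\right) = 6^{2} - 149 = 36 - 149 = -113$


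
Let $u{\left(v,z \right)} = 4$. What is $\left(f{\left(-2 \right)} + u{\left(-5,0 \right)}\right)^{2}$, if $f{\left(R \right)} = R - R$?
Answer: $16$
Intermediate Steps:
$f{\left(R \right)} = 0$
$\left(f{\left(-2 \right)} + u{\left(-5,0 \right)}\right)^{2} = \left(0 + 4\right)^{2} = 4^{2} = 16$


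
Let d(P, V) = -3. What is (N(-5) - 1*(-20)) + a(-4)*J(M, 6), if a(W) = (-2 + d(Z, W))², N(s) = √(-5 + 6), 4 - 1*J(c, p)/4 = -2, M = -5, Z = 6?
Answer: 621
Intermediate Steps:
J(c, p) = 24 (J(c, p) = 16 - 4*(-2) = 16 + 8 = 24)
N(s) = 1 (N(s) = √1 = 1)
a(W) = 25 (a(W) = (-2 - 3)² = (-5)² = 25)
(N(-5) - 1*(-20)) + a(-4)*J(M, 6) = (1 - 1*(-20)) + 25*24 = (1 + 20) + 600 = 21 + 600 = 621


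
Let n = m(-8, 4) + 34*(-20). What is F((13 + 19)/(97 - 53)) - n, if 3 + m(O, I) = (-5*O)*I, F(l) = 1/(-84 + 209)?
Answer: 65376/125 ≈ 523.01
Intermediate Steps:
F(l) = 1/125
m(O, I) = -3 - 5*I*O (m(O, I) = -3 + (-5*O)*I = -3 - 5*I*O)
n = -523 (n = (-3 - 5*4*(-8)) + 34*(-20) = (-3 + 160) - 680 = 157 - 680 = -523)
F((13 + 19)/(97 - 53)) - n = 1/125 - 1*(-523) = 1/125 + 523 = 65376/125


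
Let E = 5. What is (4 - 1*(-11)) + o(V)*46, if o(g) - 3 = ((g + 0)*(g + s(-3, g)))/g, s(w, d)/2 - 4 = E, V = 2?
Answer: 1073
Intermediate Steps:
s(w, d) = 18 (s(w, d) = 8 + 2*5 = 8 + 10 = 18)
o(g) = 21 + g (o(g) = 3 + ((g + 0)*(g + 18))/g = 3 + (g*(18 + g))/g = 3 + (18 + g) = 21 + g)
(4 - 1*(-11)) + o(V)*46 = (4 - 1*(-11)) + (21 + 2)*46 = (4 + 11) + 23*46 = 15 + 1058 = 1073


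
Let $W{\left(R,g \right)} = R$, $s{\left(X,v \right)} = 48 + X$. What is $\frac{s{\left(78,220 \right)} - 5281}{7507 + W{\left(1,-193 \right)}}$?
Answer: $- \frac{5155}{7508} \approx -0.6866$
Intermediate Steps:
$\frac{s{\left(78,220 \right)} - 5281}{7507 + W{\left(1,-193 \right)}} = \frac{\left(48 + 78\right) - 5281}{7507 + 1} = \frac{126 - 5281}{7508} = \left(-5155\right) \frac{1}{7508} = - \frac{5155}{7508}$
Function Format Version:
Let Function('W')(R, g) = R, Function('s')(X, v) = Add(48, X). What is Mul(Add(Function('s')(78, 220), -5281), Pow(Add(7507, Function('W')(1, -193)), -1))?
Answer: Rational(-5155, 7508) ≈ -0.68660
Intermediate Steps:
Mul(Add(Function('s')(78, 220), -5281), Pow(Add(7507, Function('W')(1, -193)), -1)) = Mul(Add(Add(48, 78), -5281), Pow(Add(7507, 1), -1)) = Mul(Add(126, -5281), Pow(7508, -1)) = Mul(-5155, Rational(1, 7508)) = Rational(-5155, 7508)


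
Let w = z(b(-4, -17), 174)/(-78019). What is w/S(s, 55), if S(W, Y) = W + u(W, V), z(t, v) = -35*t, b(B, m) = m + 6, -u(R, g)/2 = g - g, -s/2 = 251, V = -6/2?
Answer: 385/39165538 ≈ 9.8301e-6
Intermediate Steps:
V = -3 (V = -6*½ = -3)
s = -502 (s = -2*251 = -502)
u(R, g) = 0 (u(R, g) = -2*(g - g) = -2*0 = 0)
b(B, m) = 6 + m
S(W, Y) = W (S(W, Y) = W + 0 = W)
w = -385/78019 (w = -35*(6 - 17)/(-78019) = -35*(-11)*(-1/78019) = 385*(-1/78019) = -385/78019 ≈ -0.0049347)
w/S(s, 55) = -385/78019/(-502) = -385/78019*(-1/502) = 385/39165538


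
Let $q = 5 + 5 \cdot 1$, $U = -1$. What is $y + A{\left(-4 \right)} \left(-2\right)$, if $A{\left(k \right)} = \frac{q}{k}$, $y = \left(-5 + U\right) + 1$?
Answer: $0$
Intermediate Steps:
$y = -5$ ($y = \left(-5 - 1\right) + 1 = -6 + 1 = -5$)
$q = 10$ ($q = 5 + 5 = 10$)
$A{\left(k \right)} = \frac{10}{k}$
$y + A{\left(-4 \right)} \left(-2\right) = -5 + \frac{10}{-4} \left(-2\right) = -5 + 10 \left(- \frac{1}{4}\right) \left(-2\right) = -5 - -5 = -5 + 5 = 0$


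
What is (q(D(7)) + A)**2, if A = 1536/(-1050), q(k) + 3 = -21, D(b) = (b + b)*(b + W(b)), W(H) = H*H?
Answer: 19855936/30625 ≈ 648.36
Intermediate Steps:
W(H) = H**2
D(b) = 2*b*(b + b**2) (D(b) = (b + b)*(b + b**2) = (2*b)*(b + b**2) = 2*b*(b + b**2))
q(k) = -24 (q(k) = -3 - 21 = -24)
A = -256/175 (A = 1536*(-1/1050) = -256/175 ≈ -1.4629)
(q(D(7)) + A)**2 = (-24 - 256/175)**2 = (-4456/175)**2 = 19855936/30625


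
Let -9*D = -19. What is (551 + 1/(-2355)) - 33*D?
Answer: 1133539/2355 ≈ 481.33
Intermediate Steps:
D = 19/9 (D = -⅑*(-19) = 19/9 ≈ 2.1111)
(551 + 1/(-2355)) - 33*D = (551 + 1/(-2355)) - 33*19/9 = (551 - 1/2355) - 209/3 = 1297604/2355 - 209/3 = 1133539/2355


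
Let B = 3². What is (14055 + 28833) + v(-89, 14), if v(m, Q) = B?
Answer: 42897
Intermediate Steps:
B = 9
v(m, Q) = 9
(14055 + 28833) + v(-89, 14) = (14055 + 28833) + 9 = 42888 + 9 = 42897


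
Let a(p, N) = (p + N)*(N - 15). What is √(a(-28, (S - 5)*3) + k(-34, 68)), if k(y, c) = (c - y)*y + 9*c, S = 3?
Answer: 3*I*√238 ≈ 46.282*I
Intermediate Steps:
a(p, N) = (-15 + N)*(N + p) (a(p, N) = (N + p)*(-15 + N) = (-15 + N)*(N + p))
k(y, c) = 9*c + y*(c - y) (k(y, c) = y*(c - y) + 9*c = 9*c + y*(c - y))
√(a(-28, (S - 5)*3) + k(-34, 68)) = √((((3 - 5)*3)² - 15*(3 - 5)*3 - 15*(-28) + ((3 - 5)*3)*(-28)) + (-1*(-34)² + 9*68 + 68*(-34))) = √(((-2*3)² - (-30)*3 + 420 - 2*3*(-28)) + (-1*1156 + 612 - 2312)) = √(((-6)² - 15*(-6) + 420 - 6*(-28)) + (-1156 + 612 - 2312)) = √((36 + 90 + 420 + 168) - 2856) = √(714 - 2856) = √(-2142) = 3*I*√238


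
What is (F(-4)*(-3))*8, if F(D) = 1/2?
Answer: -12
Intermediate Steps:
F(D) = 1/2
(F(-4)*(-3))*8 = ((1/2)*(-3))*8 = -3/2*8 = -12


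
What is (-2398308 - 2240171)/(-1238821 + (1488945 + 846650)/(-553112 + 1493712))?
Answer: 872590669480/233046539401 ≈ 3.7443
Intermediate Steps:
(-2398308 - 2240171)/(-1238821 + (1488945 + 846650)/(-553112 + 1493712)) = -4638479/(-1238821 + 2335595/940600) = -4638479/(-1238821 + 2335595*(1/940600)) = -4638479/(-1238821 + 467119/188120) = -4638479/(-233046539401/188120) = -4638479*(-188120/233046539401) = 872590669480/233046539401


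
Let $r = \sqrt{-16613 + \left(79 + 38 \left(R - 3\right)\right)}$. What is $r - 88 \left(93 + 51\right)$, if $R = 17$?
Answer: $-12672 + 3 i \sqrt{1778} \approx -12672.0 + 126.5 i$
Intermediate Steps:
$r = 3 i \sqrt{1778}$ ($r = \sqrt{-16613 + \left(79 + 38 \left(17 - 3\right)\right)} = \sqrt{-16613 + \left(79 + 38 \cdot 14\right)} = \sqrt{-16613 + \left(79 + 532\right)} = \sqrt{-16613 + 611} = \sqrt{-16002} = 3 i \sqrt{1778} \approx 126.5 i$)
$r - 88 \left(93 + 51\right) = 3 i \sqrt{1778} - 88 \left(93 + 51\right) = 3 i \sqrt{1778} - 12672 = -12672 + 3 i \sqrt{1778}$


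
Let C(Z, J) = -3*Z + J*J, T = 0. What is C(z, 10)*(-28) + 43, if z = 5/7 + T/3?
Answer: -2697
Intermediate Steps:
z = 5/7 (z = 5/7 + 0/3 = 5*(⅐) + 0*(⅓) = 5/7 + 0 = 5/7 ≈ 0.71429)
C(Z, J) = J² - 3*Z (C(Z, J) = -3*Z + J² = J² - 3*Z)
C(z, 10)*(-28) + 43 = (10² - 3*5/7)*(-28) + 43 = (100 - 15/7)*(-28) + 43 = (685/7)*(-28) + 43 = -2740 + 43 = -2697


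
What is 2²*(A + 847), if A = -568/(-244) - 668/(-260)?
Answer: 13511088/3965 ≈ 3407.6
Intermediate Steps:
A = 19417/3965 (A = -568*(-1/244) - 668*(-1/260) = 142/61 + 167/65 = 19417/3965 ≈ 4.8971)
2²*(A + 847) = 2²*(19417/3965 + 847) = 4*(3377772/3965) = 13511088/3965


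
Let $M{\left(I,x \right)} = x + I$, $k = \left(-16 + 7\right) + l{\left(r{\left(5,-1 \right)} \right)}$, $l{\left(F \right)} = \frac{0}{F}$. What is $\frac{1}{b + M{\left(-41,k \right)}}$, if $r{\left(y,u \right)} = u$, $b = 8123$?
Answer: $\frac{1}{8073} \approx 0.00012387$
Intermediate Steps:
$l{\left(F \right)} = 0$
$k = -9$ ($k = \left(-16 + 7\right) + 0 = -9 + 0 = -9$)
$M{\left(I,x \right)} = I + x$
$\frac{1}{b + M{\left(-41,k \right)}} = \frac{1}{8123 - 50} = \frac{1}{8073}$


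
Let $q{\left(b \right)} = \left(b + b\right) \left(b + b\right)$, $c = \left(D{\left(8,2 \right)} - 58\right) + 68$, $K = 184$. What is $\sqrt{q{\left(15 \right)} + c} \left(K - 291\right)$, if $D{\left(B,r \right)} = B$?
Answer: $- 321 \sqrt{102} \approx -3241.9$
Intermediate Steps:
$c = 18$ ($c = \left(8 - 58\right) + 68 = -50 + 68 = 18$)
$q{\left(b \right)} = 4 b^{2}$ ($q{\left(b \right)} = 2 b 2 b = 4 b^{2}$)
$\sqrt{q{\left(15 \right)} + c} \left(K - 291\right) = \sqrt{4 \cdot 15^{2} + 18} \left(184 - 291\right) = \sqrt{4 \cdot 225 + 18} \left(-107\right) = \sqrt{900 + 18} \left(-107\right) = \sqrt{918} \left(-107\right) = 3 \sqrt{102} \left(-107\right) = - 321 \sqrt{102}$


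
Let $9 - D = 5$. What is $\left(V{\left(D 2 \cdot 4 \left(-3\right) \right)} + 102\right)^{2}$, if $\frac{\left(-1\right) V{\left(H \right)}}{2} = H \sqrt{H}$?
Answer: $-3528540 + 156672 i \sqrt{6} \approx -3.5285 \cdot 10^{6} + 3.8377 \cdot 10^{5} i$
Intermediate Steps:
$D = 4$ ($D = 9 - 5 = 4$)
$V{\left(H \right)} = - 2 H^{\frac{3}{2}}$ ($V{\left(H \right)} = - 2 H \sqrt{H} = - 2 H^{\frac{3}{2}}$)
$\left(V{\left(D 2 \cdot 4 \left(-3\right) \right)} + 102\right)^{2} = \left(- 2 \left(4 \cdot 2 \cdot 4 \left(-3\right)\right)^{\frac{3}{2}} + 102\right)^{2} = \left(- 2 \left(4 \cdot 8 \left(-3\right)\right)^{\frac{3}{2}} + 102\right)^{2} = \left(- 2 \left(4 \left(-24\right)\right)^{\frac{3}{2}} + 102\right)^{2} = \left(- 2 \left(-96\right)^{\frac{3}{2}} + 102\right)^{2} = \left(- 2 \left(- 384 i \sqrt{6}\right) + 102\right)^{2} = \left(768 i \sqrt{6} + 102\right)^{2} = \left(102 + 768 i \sqrt{6}\right)^{2}$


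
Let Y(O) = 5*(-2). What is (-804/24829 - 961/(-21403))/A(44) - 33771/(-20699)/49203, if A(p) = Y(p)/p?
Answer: -7093783780105993/128862198777299295 ≈ -0.055049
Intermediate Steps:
Y(O) = -10
A(p) = -10/p
(-804/24829 - 961/(-21403))/A(44) - 33771/(-20699)/49203 = (-804/24829 - 961/(-21403))/((-10/44)) - 33771/(-20699)/49203 = (-804*1/24829 - 961*(-1/21403))/((-10*1/44)) - 33771*(-1/20699)*(1/49203) = (-804/24829 + 961/21403)/(-5/22) + (33771/20699)*(1/49203) = (6652657/531415087)*(-22/5) + 11257/339484299 = -146358454/2657075435 + 11257/339484299 = -7093783780105993/128862198777299295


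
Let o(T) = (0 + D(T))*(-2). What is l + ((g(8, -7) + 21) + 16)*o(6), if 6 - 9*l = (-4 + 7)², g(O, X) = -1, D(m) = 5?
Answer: -1081/3 ≈ -360.33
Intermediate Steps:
o(T) = -10 (o(T) = (0 + 5)*(-2) = 5*(-2) = -10)
l = -⅓ (l = ⅔ - (-4 + 7)²/9 = ⅔ - ⅑*3² = ⅔ - ⅑*9 = ⅔ - 1 = -⅓ ≈ -0.33333)
l + ((g(8, -7) + 21) + 16)*o(6) = -⅓ + ((-1 + 21) + 16)*(-10) = -⅓ + (20 + 16)*(-10) = -⅓ + 36*(-10) = -⅓ - 360 = -1081/3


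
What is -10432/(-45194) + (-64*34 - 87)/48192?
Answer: 200232461/1088994624 ≈ 0.18387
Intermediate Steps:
-10432/(-45194) + (-64*34 - 87)/48192 = -10432*(-1/45194) + (-2176 - 87)*(1/48192) = 5216/22597 - 2263*1/48192 = 5216/22597 - 2263/48192 = 200232461/1088994624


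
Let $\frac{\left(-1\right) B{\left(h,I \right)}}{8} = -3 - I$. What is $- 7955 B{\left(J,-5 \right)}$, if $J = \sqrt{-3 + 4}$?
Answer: $127280$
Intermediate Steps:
$J = 1$ ($J = \sqrt{1} = 1$)
$B{\left(h,I \right)} = 24 + 8 I$ ($B{\left(h,I \right)} = - 8 \left(-3 - I\right) = 24 + 8 I$)
$- 7955 B{\left(J,-5 \right)} = - 7955 \left(24 + 8 \left(-5\right)\right) = - 7955 \left(24 - 40\right) = \left(-7955\right) \left(-16\right) = 127280$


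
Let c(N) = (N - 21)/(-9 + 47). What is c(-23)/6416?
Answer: -11/60952 ≈ -0.00018047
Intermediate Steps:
c(N) = -21/38 + N/38 (c(N) = (-21 + N)/38 = (-21 + N)*(1/38) = -21/38 + N/38)
c(-23)/6416 = (-21/38 + (1/38)*(-23))/6416 = (-21/38 - 23/38)*(1/6416) = -22/19*1/6416 = -11/60952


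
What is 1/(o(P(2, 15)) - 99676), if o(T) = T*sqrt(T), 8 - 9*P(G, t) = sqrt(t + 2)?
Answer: -27/(2691252 - (8 - sqrt(17))**(3/2)) ≈ -1.0033e-5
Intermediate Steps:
P(G, t) = 8/9 - sqrt(2 + t)/9 (P(G, t) = 8/9 - sqrt(t + 2)/9 = 8/9 - sqrt(2 + t)/9)
o(T) = T**(3/2)
1/(o(P(2, 15)) - 99676) = 1/((8/9 - sqrt(2 + 15)/9)**(3/2) - 99676) = 1/((8/9 - sqrt(17)/9)**(3/2) - 99676) = 1/(-99676 + (8/9 - sqrt(17)/9)**(3/2))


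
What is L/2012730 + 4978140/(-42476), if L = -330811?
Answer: -2508425812559/21373179870 ≈ -117.36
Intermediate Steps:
L/2012730 + 4978140/(-42476) = -330811/2012730 + 4978140/(-42476) = -330811*1/2012730 + 4978140*(-1/42476) = -330811/2012730 - 1244535/10619 = -2508425812559/21373179870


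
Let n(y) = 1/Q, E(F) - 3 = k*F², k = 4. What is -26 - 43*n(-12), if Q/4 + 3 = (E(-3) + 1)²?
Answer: -166131/6388 ≈ -26.007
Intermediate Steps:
E(F) = 3 + 4*F²
Q = 6388 (Q = -12 + 4*((3 + 4*(-3)²) + 1)² = -12 + 4*((3 + 4*9) + 1)² = -12 + 4*((3 + 36) + 1)² = -12 + 4*(39 + 1)² = -12 + 4*40² = -12 + 4*1600 = -12 + 6400 = 6388)
n(y) = 1/6388
-26 - 43*n(-12) = -26 - 43*1/6388 = -26 - 43/6388 = -166131/6388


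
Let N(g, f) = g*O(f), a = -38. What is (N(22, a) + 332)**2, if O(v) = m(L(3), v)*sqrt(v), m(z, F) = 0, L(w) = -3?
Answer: 110224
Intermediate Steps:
O(v) = 0 (O(v) = 0*sqrt(v) = 0)
N(g, f) = 0 (N(g, f) = g*0 = 0)
(N(22, a) + 332)**2 = (0 + 332)**2 = 332**2 = 110224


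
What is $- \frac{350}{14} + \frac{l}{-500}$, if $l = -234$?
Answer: $- \frac{6133}{250} \approx -24.532$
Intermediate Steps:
$- \frac{350}{14} + \frac{l}{-500} = - \frac{350}{14} - \frac{234}{-500} = \left(-350\right) \frac{1}{14} - - \frac{117}{250} = -25 + \frac{117}{250} = - \frac{6133}{250}$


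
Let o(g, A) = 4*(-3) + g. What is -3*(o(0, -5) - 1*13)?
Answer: 75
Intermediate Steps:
o(g, A) = -12 + g
-3*(o(0, -5) - 1*13) = -3*((-12 + 0) - 1*13) = -3*(-12 - 13) = -3*(-25) = 75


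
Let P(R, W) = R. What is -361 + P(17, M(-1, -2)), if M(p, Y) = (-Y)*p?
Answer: -344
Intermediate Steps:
M(p, Y) = -Y*p
-361 + P(17, M(-1, -2)) = -361 + 17 = -344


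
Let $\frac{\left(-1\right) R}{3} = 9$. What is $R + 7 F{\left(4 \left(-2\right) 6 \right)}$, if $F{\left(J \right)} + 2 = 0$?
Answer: $-41$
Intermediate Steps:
$F{\left(J \right)} = -2$ ($F{\left(J \right)} = -2 + 0 = -2$)
$R = -27$ ($R = \left(-3\right) 9 = -27$)
$R + 7 F{\left(4 \left(-2\right) 6 \right)} = -27 + 7 \left(-2\right) = -27 - 14 = -41$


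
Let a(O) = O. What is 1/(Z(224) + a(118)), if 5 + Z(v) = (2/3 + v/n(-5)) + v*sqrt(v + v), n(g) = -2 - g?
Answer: -1695/201990407 + 16128*sqrt(7)/201990407 ≈ 0.00020286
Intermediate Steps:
Z(v) = -13/3 + v/3 + sqrt(2)*v**(3/2) (Z(v) = -5 + ((2/3 + v/(-2 - 1*(-5))) + v*sqrt(v + v)) = -5 + ((2*(1/3) + v/(-2 + 5)) + v*sqrt(2*v)) = -5 + ((2/3 + v/3) + v*(sqrt(2)*sqrt(v))) = -5 + ((2/3 + v*(1/3)) + sqrt(2)*v**(3/2)) = -5 + ((2/3 + v/3) + sqrt(2)*v**(3/2)) = -5 + (2/3 + v/3 + sqrt(2)*v**(3/2)) = -13/3 + v/3 + sqrt(2)*v**(3/2))
1/(Z(224) + a(118)) = 1/((-13/3 + (1/3)*224 + sqrt(2)*224**(3/2)) + 118) = 1/((-13/3 + 224/3 + sqrt(2)*(896*sqrt(14))) + 118) = 1/((-13/3 + 224/3 + 1792*sqrt(7)) + 118) = 1/((211/3 + 1792*sqrt(7)) + 118) = 1/(565/3 + 1792*sqrt(7))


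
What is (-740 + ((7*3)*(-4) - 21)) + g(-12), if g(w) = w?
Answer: -857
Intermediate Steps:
(-740 + ((7*3)*(-4) - 21)) + g(-12) = (-740 + ((7*3)*(-4) - 21)) - 12 = (-740 + (21*(-4) - 21)) - 12 = (-740 + (-84 - 21)) - 12 = (-740 - 105) - 12 = -845 - 12 = -857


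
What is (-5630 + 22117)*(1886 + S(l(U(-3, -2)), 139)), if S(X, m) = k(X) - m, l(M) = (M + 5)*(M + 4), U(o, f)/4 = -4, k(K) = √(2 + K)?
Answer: 28802789 + 16487*√134 ≈ 2.8994e+7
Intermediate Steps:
U(o, f) = -16 (U(o, f) = 4*(-4) = -16)
l(M) = (4 + M)*(5 + M) (l(M) = (5 + M)*(4 + M) = (4 + M)*(5 + M))
S(X, m) = √(2 + X) - m
(-5630 + 22117)*(1886 + S(l(U(-3, -2)), 139)) = (-5630 + 22117)*(1886 + (√(2 + (20 + (-16)² + 9*(-16))) - 1*139)) = 16487*(1886 + (√(2 + (20 + 256 - 144)) - 139)) = 16487*(1886 + (√(2 + 132) - 139)) = 16487*(1886 + (√134 - 139)) = 16487*(1886 + (-139 + √134)) = 16487*(1747 + √134) = 28802789 + 16487*√134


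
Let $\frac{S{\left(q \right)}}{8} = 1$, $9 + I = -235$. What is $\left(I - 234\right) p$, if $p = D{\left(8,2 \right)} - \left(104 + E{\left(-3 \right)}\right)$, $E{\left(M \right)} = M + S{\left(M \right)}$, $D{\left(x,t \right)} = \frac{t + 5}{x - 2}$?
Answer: $\frac{154633}{3} \approx 51544.0$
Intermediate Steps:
$I = -244$ ($I = -9 - 235 = -244$)
$S{\left(q \right)} = 8$ ($S{\left(q \right)} = 8 \cdot 1 = 8$)
$D{\left(x,t \right)} = \frac{5 + t}{-2 + x}$
$E{\left(M \right)} = 8 + M$ ($E{\left(M \right)} = M + 8 = 8 + M$)
$p = - \frac{647}{6}$ ($p = \frac{5 + 2}{-2 + 8} - \left(104 + \left(8 - 3\right)\right) = \frac{1}{6} \cdot 7 - \left(104 + 5\right) = \frac{1}{6} \cdot 7 - 109 = \frac{7}{6} - 109 = - \frac{647}{6} \approx -107.83$)
$\left(I - 234\right) p = \left(-244 - 234\right) \left(- \frac{647}{6}\right) = \left(-478\right) \left(- \frac{647}{6}\right) = \frac{154633}{3}$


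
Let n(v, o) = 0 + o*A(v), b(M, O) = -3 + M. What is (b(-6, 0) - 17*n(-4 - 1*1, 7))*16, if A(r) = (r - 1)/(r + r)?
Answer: -6432/5 ≈ -1286.4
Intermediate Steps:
A(r) = (-1 + r)/(2*r) (A(r) = (-1 + r)/((2*r)) = (-1 + r)*(1/(2*r)) = (-1 + r)/(2*r))
n(v, o) = o*(-1 + v)/(2*v) (n(v, o) = 0 + o*((-1 + v)/(2*v)) = 0 + o*(-1 + v)/(2*v) = o*(-1 + v)/(2*v))
(b(-6, 0) - 17*n(-4 - 1*1, 7))*16 = ((-3 - 6) - 17*7*(-1 + (-4 - 1*1))/(2*(-4 - 1*1)))*16 = (-9 - 17*7*(-1 + (-4 - 1))/(2*(-4 - 1)))*16 = (-9 - 17*7*(-1 - 5)/(2*(-5)))*16 = (-9 - 17*7*(-1)*(-6)/(2*5))*16 = (-9 - 17*21/5)*16 = (-9 - 357/5)*16 = -402/5*16 = -6432/5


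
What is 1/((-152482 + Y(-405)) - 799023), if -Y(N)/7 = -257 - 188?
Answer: -1/948390 ≈ -1.0544e-6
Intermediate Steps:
Y(N) = 3115 (Y(N) = -7*(-257 - 188) = -7*(-445) = 3115)
1/((-152482 + Y(-405)) - 799023) = 1/((-152482 + 3115) - 799023) = 1/(-149367 - 799023) = 1/(-948390) = -1/948390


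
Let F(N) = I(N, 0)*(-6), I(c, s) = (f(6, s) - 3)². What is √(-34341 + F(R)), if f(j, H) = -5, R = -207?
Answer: 5*I*√1389 ≈ 186.35*I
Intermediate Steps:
I(c, s) = 64 (I(c, s) = (-5 - 3)² = (-8)² = 64)
F(N) = -384 (F(N) = 64*(-6) = -384)
√(-34341 + F(R)) = √(-34341 - 384) = √(-34725) = 5*I*√1389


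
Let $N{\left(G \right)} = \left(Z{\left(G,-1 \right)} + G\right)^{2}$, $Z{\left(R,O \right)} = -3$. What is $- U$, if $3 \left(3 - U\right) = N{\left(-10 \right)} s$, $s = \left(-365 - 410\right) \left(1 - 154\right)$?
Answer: $6679722$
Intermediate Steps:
$s = 118575$ ($s = \left(-775\right) \left(-153\right) = 118575$)
$N{\left(G \right)} = \left(-3 + G\right)^{2}$
$U = -6679722$ ($U = 3 - \frac{\left(-3 - 10\right)^{2} \cdot 118575}{3} = 3 - \frac{\left(-13\right)^{2} \cdot 118575}{3} = 3 - \frac{169 \cdot 118575}{3} = 3 - 6679725 = -6679722$)
$- U = \left(-1\right) \left(-6679722\right) = 6679722$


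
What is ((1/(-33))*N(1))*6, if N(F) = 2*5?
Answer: -20/11 ≈ -1.8182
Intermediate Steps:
N(F) = 10
((1/(-33))*N(1))*6 = ((1/(-33))*10)*6 = ((1*(-1/33))*10)*6 = -1/33*10*6 = -10/33*6 = -20/11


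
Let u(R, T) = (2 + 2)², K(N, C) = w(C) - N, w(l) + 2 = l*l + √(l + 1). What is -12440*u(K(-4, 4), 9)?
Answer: -199040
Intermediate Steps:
w(l) = -2 + l² + √(1 + l) (w(l) = -2 + (l*l + √(l + 1)) = -2 + (l² + √(1 + l)) = -2 + l² + √(1 + l))
K(N, C) = -2 + C² + √(1 + C) - N (K(N, C) = (-2 + C² + √(1 + C)) - N = -2 + C² + √(1 + C) - N)
u(R, T) = 16 (u(R, T) = 4² = 16)
-12440*u(K(-4, 4), 9) = -12440*16 = -199040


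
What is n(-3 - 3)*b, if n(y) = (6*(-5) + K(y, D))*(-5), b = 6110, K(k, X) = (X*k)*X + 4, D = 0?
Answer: 794300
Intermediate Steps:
K(k, X) = 4 + k*X**2 (K(k, X) = k*X**2 + 4 = 4 + k*X**2)
n(y) = 130 (n(y) = (6*(-5) + (4 + y*0**2))*(-5) = (-30 + (4 + y*0))*(-5) = (-30 + (4 + 0))*(-5) = (-30 + 4)*(-5) = -26*(-5) = 130)
n(-3 - 3)*b = 130*6110 = 794300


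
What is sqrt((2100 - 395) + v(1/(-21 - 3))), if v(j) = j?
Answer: sqrt(245514)/12 ≈ 41.291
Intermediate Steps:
sqrt((2100 - 395) + v(1/(-21 - 3))) = sqrt((2100 - 395) + 1/(-21 - 3)) = sqrt(1705 + 1/(-24)) = sqrt(1705 - 1/24) = sqrt(40919/24) = sqrt(245514)/12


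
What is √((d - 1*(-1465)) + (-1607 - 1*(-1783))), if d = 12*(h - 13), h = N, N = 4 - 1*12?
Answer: √1389 ≈ 37.269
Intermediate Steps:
N = -8 (N = 4 - 12 = -8)
h = -8
d = -252 (d = 12*(-8 - 13) = 12*(-21) = -252)
√((d - 1*(-1465)) + (-1607 - 1*(-1783))) = √((-252 - 1*(-1465)) + (-1607 - 1*(-1783))) = √((-252 + 1465) + (-1607 + 1783)) = √(1213 + 176) = √1389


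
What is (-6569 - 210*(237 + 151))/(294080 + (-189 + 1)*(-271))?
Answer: -88049/345028 ≈ -0.25519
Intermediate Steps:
(-6569 - 210*(237 + 151))/(294080 + (-189 + 1)*(-271)) = (-6569 - 210*388)/(294080 - 188*(-271)) = (-6569 - 81480)/(294080 + 50948) = -88049/345028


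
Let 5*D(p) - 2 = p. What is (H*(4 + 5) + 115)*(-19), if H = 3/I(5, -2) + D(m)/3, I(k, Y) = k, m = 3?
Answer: -11723/5 ≈ -2344.6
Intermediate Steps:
D(p) = ⅖ + p/5
H = 14/15 (H = 3/5 + (⅖ + (⅕)*3)/3 = 3*(⅕) + (⅖ + ⅗)*(⅓) = ⅗ + 1*(⅓) = ⅗ + ⅓ = 14/15 ≈ 0.93333)
(H*(4 + 5) + 115)*(-19) = (14*(4 + 5)/15 + 115)*(-19) = ((14/15)*9 + 115)*(-19) = (42/5 + 115)*(-19) = (617/5)*(-19) = -11723/5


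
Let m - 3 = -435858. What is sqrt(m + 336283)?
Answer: 2*I*sqrt(24893) ≈ 315.55*I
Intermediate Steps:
m = -435855 (m = 3 - 435858 = -435855)
sqrt(m + 336283) = sqrt(-435855 + 336283) = sqrt(-99572) = 2*I*sqrt(24893)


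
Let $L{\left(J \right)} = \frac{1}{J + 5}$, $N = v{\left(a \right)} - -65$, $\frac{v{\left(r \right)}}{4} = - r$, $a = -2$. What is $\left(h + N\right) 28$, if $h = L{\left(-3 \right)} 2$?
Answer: $2072$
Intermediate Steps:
$v{\left(r \right)} = - 4 r$ ($v{\left(r \right)} = 4 \left(- r\right) = - 4 r$)
$N = 73$ ($N = \left(-4\right) \left(-2\right) - -65 = 8 + 65 = 73$)
$L{\left(J \right)} = \frac{1}{5 + J}$
$h = 1$ ($h = \frac{1}{5 - 3} \cdot 2 = \frac{1}{2} \cdot 2 = 1$)
$\left(h + N\right) 28 = \left(1 + 73\right) 28 = 74 \cdot 28 = 2072$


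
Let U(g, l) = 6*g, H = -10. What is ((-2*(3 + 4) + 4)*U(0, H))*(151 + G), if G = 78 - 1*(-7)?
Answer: 0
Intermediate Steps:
G = 85 (G = 78 + 7 = 85)
((-2*(3 + 4) + 4)*U(0, H))*(151 + G) = ((-2*(3 + 4) + 4)*(6*0))*(151 + 85) = ((-2*7 + 4)*0)*236 = ((-14 + 4)*0)*236 = -10*0*236 = 0*236 = 0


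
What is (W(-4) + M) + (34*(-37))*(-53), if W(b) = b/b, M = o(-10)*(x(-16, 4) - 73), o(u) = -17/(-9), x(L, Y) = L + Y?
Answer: 598630/9 ≈ 66515.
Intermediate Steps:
o(u) = 17/9 (o(u) = -17*(-1/9) = 17/9)
M = -1445/9 (M = 17*((-16 + 4) - 73)/9 = 17*(-12 - 73)/9 = (17/9)*(-85) = -1445/9 ≈ -160.56)
W(b) = 1
(W(-4) + M) + (34*(-37))*(-53) = (1 - 1445/9) + (34*(-37))*(-53) = -1436/9 - 1258*(-53) = -1436/9 + 66674 = 598630/9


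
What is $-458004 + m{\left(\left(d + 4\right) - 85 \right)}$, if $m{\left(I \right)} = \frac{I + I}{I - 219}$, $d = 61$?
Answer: $- \frac{109462916}{239} \approx -4.58 \cdot 10^{5}$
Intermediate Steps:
$m{\left(I \right)} = \frac{2 I}{-219 + I}$
$-458004 + m{\left(\left(d + 4\right) - 85 \right)} = -458004 + \frac{2 \left(\left(61 + 4\right) - 85\right)}{-219 + \left(\left(61 + 4\right) - 85\right)} = -458004 + \frac{2 \left(65 - 85\right)}{-219 + \left(65 - 85\right)} = -458004 + 2 \left(-20\right) \frac{1}{-219 - 20} = -458004 + 2 \left(-20\right) \frac{1}{-239} = -458004 + 2 \left(-20\right) \left(- \frac{1}{239}\right) = -458004 + \frac{40}{239} = - \frac{109462916}{239}$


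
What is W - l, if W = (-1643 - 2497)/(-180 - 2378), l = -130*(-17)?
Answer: -2824520/1279 ≈ -2208.4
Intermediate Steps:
l = 2210
W = 2070/1279 (W = -4140/(-2558) = -4140*(-1/2558) = 2070/1279 ≈ 1.6185)
W - l = 2070/1279 - 1*2210 = 2070/1279 - 2210 = -2824520/1279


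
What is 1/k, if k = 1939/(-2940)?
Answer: -420/277 ≈ -1.5162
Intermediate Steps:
k = -277/420 (k = 1939*(-1/2940) = -277/420 ≈ -0.65952)
1/k = 1/(-277/420) = -420/277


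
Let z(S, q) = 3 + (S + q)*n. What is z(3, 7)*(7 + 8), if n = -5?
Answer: -705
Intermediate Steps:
z(S, q) = 3 - 5*S - 5*q (z(S, q) = 3 + (S + q)*(-5) = 3 + (-5*S - 5*q) = 3 - 5*S - 5*q)
z(3, 7)*(7 + 8) = (3 - 5*3 - 5*7)*(7 + 8) = (3 - 15 - 35)*15 = -47*15 = -705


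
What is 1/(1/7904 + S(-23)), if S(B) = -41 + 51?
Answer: 7904/79041 ≈ 0.099999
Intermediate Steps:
S(B) = 10
1/(1/7904 + S(-23)) = 1/(1/7904 + 10) = 1/(79041/7904) = 7904/79041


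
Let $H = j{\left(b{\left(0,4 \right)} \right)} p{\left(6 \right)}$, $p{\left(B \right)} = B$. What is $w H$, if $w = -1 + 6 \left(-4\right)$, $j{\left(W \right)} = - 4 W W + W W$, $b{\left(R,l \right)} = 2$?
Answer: $1800$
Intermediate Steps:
$j{\left(W \right)} = - 3 W^{2}$ ($j{\left(W \right)} = - 4 W^{2} + W^{2} = - 3 W^{2}$)
$H = -72$ ($H = - 3 \cdot 2^{2} \cdot 6 = \left(-3\right) 4 \cdot 6 = \left(-12\right) 6 = -72$)
$w = -25$ ($w = -1 - 24 = -25$)
$w H = \left(-25\right) \left(-72\right) = 1800$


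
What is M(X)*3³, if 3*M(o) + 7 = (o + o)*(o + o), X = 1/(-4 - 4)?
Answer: -999/16 ≈ -62.438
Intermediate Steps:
X = -⅛ (X = 1/(-8) = -⅛ ≈ -0.12500)
M(o) = -7/3 + 4*o²/3 (M(o) = -7/3 + ((o + o)*(o + o))/3 = -7/3 + ((2*o)*(2*o))/3 = -7/3 + (4*o²)/3 = -7/3 + 4*o²/3)
M(X)*3³ = (-7/3 + 4*(-⅛)²/3)*3³ = (-7/3 + (4/3)*(1/64))*27 = (-7/3 + 1/48)*27 = -37/16*27 = -999/16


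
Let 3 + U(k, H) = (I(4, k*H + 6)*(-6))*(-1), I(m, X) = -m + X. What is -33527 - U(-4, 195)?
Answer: -28856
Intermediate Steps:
I(m, X) = X - m
U(k, H) = 9 + 6*H*k (U(k, H) = -3 + (((k*H + 6) - 1*4)*(-6))*(-1) = -3 + (((H*k + 6) - 4)*(-6))*(-1) = -3 + (((6 + H*k) - 4)*(-6))*(-1) = -3 + ((2 + H*k)*(-6))*(-1) = -3 + (-12 - 6*H*k)*(-1) = -3 + (12 + 6*H*k) = 9 + 6*H*k)
-33527 - U(-4, 195) = -33527 - (9 + 6*195*(-4)) = -33527 - (9 - 4680) = -33527 - 1*(-4671) = -33527 + 4671 = -28856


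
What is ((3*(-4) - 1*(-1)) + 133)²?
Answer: 14884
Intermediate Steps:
((3*(-4) - 1*(-1)) + 133)² = ((-12 + 1) + 133)² = (-11 + 133)² = 122² = 14884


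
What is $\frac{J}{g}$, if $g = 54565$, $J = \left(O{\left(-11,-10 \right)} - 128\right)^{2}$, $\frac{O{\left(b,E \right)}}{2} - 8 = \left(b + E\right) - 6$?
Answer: $\frac{27556}{54565} \approx 0.50501$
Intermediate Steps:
$O{\left(b,E \right)} = 4 + 2 E + 2 b$ ($O{\left(b,E \right)} = 16 + 2 \left(\left(b + E\right) - 6\right) = 16 + 2 \left(\left(E + b\right) - 6\right) = 16 + 2 \left(-6 + E + b\right) = 16 + \left(-12 + 2 E + 2 b\right) = 4 + 2 E + 2 b$)
$J = 27556$ ($J = \left(\left(4 + 2 \left(-10\right) + 2 \left(-11\right)\right) - 128\right)^{2} = \left(\left(4 - 20 - 22\right) - 128\right)^{2} = \left(-38 - 128\right)^{2} = \left(-166\right)^{2} = 27556$)
$\frac{J}{g} = \frac{27556}{54565}$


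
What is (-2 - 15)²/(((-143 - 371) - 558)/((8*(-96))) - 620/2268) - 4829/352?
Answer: 4672207/19168 ≈ 243.75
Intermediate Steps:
(-2 - 15)²/(((-143 - 371) - 558)/((8*(-96))) - 620/2268) - 4829/352 = (-17)²/((-514 - 558)/(-768) - 620*1/2268) - 4829*1/352 = 289/(-1072*(-1/768) - 155/567) - 439/32 = 289/(67/48 - 155/567) - 439/32 = 289/(10183/9072) - 439/32 = 289*(9072/10183) - 439/32 = 154224/599 - 439/32 = 4672207/19168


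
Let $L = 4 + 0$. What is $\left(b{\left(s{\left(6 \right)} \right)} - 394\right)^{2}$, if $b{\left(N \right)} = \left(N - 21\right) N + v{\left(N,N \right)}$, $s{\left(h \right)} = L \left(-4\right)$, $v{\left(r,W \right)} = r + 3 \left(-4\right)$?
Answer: $28900$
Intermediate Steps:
$L = 4$
$v{\left(r,W \right)} = -12 + r$ ($v{\left(r,W \right)} = r - 12 = -12 + r$)
$s{\left(h \right)} = -16$ ($s{\left(h \right)} = 4 \left(-4\right) = -16$)
$b{\left(N \right)} = -12 + N + N \left(-21 + N\right)$ ($b{\left(N \right)} = \left(N - 21\right) N + \left(-12 + N\right) = \left(-21 + N\right) N + \left(-12 + N\right) = N \left(-21 + N\right) + \left(-12 + N\right) = -12 + N + N \left(-21 + N\right)$)
$\left(b{\left(s{\left(6 \right)} \right)} - 394\right)^{2} = \left(\left(-12 + \left(-16\right)^{2} - -320\right) - 394\right)^{2} = \left(\left(-12 + 256 + 320\right) - 394\right)^{2} = \left(564 - 394\right)^{2} = 170^{2} = 28900$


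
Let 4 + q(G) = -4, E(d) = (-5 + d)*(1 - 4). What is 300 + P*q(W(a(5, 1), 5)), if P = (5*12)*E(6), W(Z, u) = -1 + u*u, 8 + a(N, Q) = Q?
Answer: 1740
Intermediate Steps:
a(N, Q) = -8 + Q
W(Z, u) = -1 + u²
E(d) = 15 - 3*d (E(d) = (-5 + d)*(-3) = 15 - 3*d)
q(G) = -8 (q(G) = -4 - 4 = -8)
P = -180 (P = (5*12)*(15 - 3*6) = 60*(15 - 18) = 60*(-3) = -180)
300 + P*q(W(a(5, 1), 5)) = 300 - 180*(-8) = 300 + 1440 = 1740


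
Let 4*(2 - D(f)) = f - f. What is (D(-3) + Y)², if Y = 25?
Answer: 729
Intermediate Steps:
D(f) = 2 (D(f) = 2 - (f - f)/4 = 2 - ¼*0 = 2 + 0 = 2)
(D(-3) + Y)² = (2 + 25)² = 27² = 729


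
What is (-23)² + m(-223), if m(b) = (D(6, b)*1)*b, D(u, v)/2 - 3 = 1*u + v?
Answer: 95973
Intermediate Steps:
D(u, v) = 6 + 2*u + 2*v (D(u, v) = 6 + 2*(1*u + v) = 6 + 2*(u + v) = 6 + (2*u + 2*v) = 6 + 2*u + 2*v)
m(b) = b*(18 + 2*b) (m(b) = ((6 + 2*6 + 2*b)*1)*b = ((6 + 12 + 2*b)*1)*b = ((18 + 2*b)*1)*b = (18 + 2*b)*b = b*(18 + 2*b))
(-23)² + m(-223) = (-23)² + 2*(-223)*(9 - 223) = 529 + 2*(-223)*(-214) = 529 + 95444 = 95973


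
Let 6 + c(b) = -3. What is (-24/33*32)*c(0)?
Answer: 2304/11 ≈ 209.45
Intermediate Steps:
c(b) = -9 (c(b) = -6 - 3 = -9)
(-24/33*32)*c(0) = (-24/33*32)*(-9) = (-24*1/33*32)*(-9) = -8/11*32*(-9) = -256/11*(-9) = 2304/11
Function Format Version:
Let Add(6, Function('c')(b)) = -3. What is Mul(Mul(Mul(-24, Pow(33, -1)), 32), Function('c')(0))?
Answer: Rational(2304, 11) ≈ 209.45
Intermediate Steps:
Function('c')(b) = -9 (Function('c')(b) = Add(-6, -3) = -9)
Mul(Mul(Mul(-24, Pow(33, -1)), 32), Function('c')(0)) = Mul(Mul(Mul(-24, Pow(33, -1)), 32), -9) = Mul(Mul(Mul(-24, Rational(1, 33)), 32), -9) = Mul(Mul(Rational(-8, 11), 32), -9) = Mul(Rational(-256, 11), -9) = Rational(2304, 11)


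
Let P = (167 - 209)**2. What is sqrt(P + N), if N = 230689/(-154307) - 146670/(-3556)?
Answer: sqrt(135772339473943037362)/274357846 ≈ 42.471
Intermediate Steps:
P = 1764 (P = (-42)**2 = 1764)
N = 10905938803/274357846 (N = 230689*(-1/154307) - 146670*(-1/3556) = -230689/154307 + 73335/1778 = 10905938803/274357846 ≈ 39.751)
sqrt(P + N) = sqrt(1764 + 10905938803/274357846) = sqrt(494873179147/274357846) = sqrt(135772339473943037362)/274357846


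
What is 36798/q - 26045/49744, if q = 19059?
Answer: 444696019/316023632 ≈ 1.4072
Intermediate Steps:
36798/q - 26045/49744 = 36798/19059 - 26045/49744 = 36798*(1/19059) - 26045*1/49744 = 12266/6353 - 26045/49744 = 444696019/316023632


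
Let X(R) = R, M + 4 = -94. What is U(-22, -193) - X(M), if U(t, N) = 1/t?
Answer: 2155/22 ≈ 97.955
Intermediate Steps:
M = -98 (M = -4 - 94 = -98)
U(-22, -193) - X(M) = 1/(-22) - 1*(-98) = -1/22 + 98 = 2155/22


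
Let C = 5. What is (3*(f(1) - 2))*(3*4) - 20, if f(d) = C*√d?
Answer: 88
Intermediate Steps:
f(d) = 5*√d
(3*(f(1) - 2))*(3*4) - 20 = (3*(5*√1 - 2))*(3*4) - 20 = (3*(5*1 - 2))*12 - 20 = (3*(5 - 2))*12 - 20 = (3*3)*12 - 20 = 9*12 - 20 = 108 - 20 = 88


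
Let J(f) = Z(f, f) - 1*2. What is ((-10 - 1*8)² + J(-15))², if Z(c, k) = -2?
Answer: 102400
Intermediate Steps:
J(f) = -4 (J(f) = -2 - 1*2 = -2 - 2 = -4)
((-10 - 1*8)² + J(-15))² = ((-10 - 1*8)² - 4)² = ((-10 - 8)² - 4)² = ((-18)² - 4)² = (324 - 4)² = 320² = 102400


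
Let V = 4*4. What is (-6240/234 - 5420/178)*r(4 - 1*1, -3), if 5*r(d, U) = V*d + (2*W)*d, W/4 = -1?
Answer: -24400/89 ≈ -274.16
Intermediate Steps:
W = -4 (W = 4*(-1) = -4)
V = 16
r(d, U) = 8*d/5 (r(d, U) = (16*d + (2*(-4))*d)/5 = (16*d - 8*d)/5 = (8*d)/5 = 8*d/5)
(-6240/234 - 5420/178)*r(4 - 1*1, -3) = (-6240/234 - 5420/178)*(8*(4 - 1*1)/5) = (-6240*1/234 - 5420*1/178)*(8*(4 - 1)/5) = (-80/3 - 2710/89)*((8/5)*3) = -15250/267*24/5 = -24400/89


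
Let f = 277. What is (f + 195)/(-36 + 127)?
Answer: 472/91 ≈ 5.1868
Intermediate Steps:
(f + 195)/(-36 + 127) = (277 + 195)/(-36 + 127) = 472/91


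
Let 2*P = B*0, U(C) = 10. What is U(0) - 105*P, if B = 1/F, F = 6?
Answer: 10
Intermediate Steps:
B = 1/6 ≈ 0.16667
P = 0 (P = ((1/6)*0)/2 = (1/2)*0 = 0)
U(0) - 105*P = 10 - 105*0 = 10 + 0 = 10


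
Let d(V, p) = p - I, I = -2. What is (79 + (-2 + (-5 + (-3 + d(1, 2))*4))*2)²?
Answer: 5329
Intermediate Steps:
d(V, p) = 2 + p (d(V, p) = p - 1*(-2) = p + 2 = 2 + p)
(79 + (-2 + (-5 + (-3 + d(1, 2))*4))*2)² = (79 + (-2 + (-5 + (-3 + (2 + 2))*4))*2)² = (79 + (-2 + (-5 + (-3 + 4)*4))*2)² = (79 + (-2 + (-5 + 1*4))*2)² = (79 + (-2 + (-5 + 4))*2)² = (79 + (-2 - 1)*2)² = (79 - 3*2)² = (79 - 6)² = 73² = 5329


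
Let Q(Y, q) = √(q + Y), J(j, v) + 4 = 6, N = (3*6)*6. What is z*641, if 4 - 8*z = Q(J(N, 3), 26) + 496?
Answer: -78843/2 - 641*√7/4 ≈ -39846.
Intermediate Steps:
N = 108 (N = 18*6 = 108)
J(j, v) = 2 (J(j, v) = -4 + 6 = 2)
Q(Y, q) = √(Y + q)
z = -123/2 - √7/4 (z = ½ - (√(2 + 26) + 496)/8 = ½ - (√28 + 496)/8 = ½ - (2*√7 + 496)/8 = ½ - (496 + 2*√7)/8 = ½ + (-62 - √7/4) = -123/2 - √7/4 ≈ -62.161)
z*641 = (-123/2 - √7/4)*641 = -78843/2 - 641*√7/4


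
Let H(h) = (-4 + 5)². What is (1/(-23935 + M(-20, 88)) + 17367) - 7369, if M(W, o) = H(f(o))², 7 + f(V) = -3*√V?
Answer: 239292131/23934 ≈ 9998.0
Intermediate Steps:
f(V) = -7 - 3*√V
H(h) = 1 (H(h) = 1² = 1)
M(W, o) = 1 (M(W, o) = 1² = 1)
(1/(-23935 + M(-20, 88)) + 17367) - 7369 = (1/(-23935 + 1) + 17367) - 7369 = (1/(-23934) + 17367) - 7369 = (-1/23934 + 17367) - 7369 = 415661777/23934 - 7369 = 239292131/23934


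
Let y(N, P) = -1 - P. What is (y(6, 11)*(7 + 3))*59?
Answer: -7080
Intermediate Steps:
(y(6, 11)*(7 + 3))*59 = ((-1 - 1*11)*(7 + 3))*59 = ((-1 - 11)*10)*59 = -12*10*59 = -120*59 = -7080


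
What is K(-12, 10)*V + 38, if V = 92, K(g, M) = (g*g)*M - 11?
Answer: 131506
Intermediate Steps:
K(g, M) = -11 + M*g² (K(g, M) = g²*M - 11 = M*g² - 11 = -11 + M*g²)
K(-12, 10)*V + 38 = (-11 + 10*(-12)²)*92 + 38 = (-11 + 10*144)*92 + 38 = (-11 + 1440)*92 + 38 = 1429*92 + 38 = 131468 + 38 = 131506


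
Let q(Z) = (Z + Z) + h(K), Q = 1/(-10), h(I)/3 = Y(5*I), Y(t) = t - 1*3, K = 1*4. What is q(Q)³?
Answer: 16387064/125 ≈ 1.3110e+5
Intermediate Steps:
K = 4
Y(t) = -3 + t (Y(t) = t - 3 = -3 + t)
h(I) = -9 + 15*I (h(I) = 3*(-3 + 5*I) = -9 + 15*I)
Q = -⅒ ≈ -0.10000
q(Z) = 51 + 2*Z (q(Z) = (Z + Z) + (-9 + 15*4) = 2*Z + (-9 + 60) = 2*Z + 51 = 51 + 2*Z)
q(Q)³ = (51 + 2*(-⅒))³ = (51 - ⅕)³ = (254/5)³ = 16387064/125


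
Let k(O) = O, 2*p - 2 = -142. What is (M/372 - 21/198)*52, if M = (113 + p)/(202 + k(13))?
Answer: -28067/5115 ≈ -5.4872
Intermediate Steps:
p = -70 (p = 1 + (1/2)*(-142) = 1 - 71 = -70)
M = 1/5 (M = (113 - 70)/(202 + 13) = 43/215 = 43*(1/215) = 1/5 ≈ 0.20000)
(M/372 - 21/198)*52 = ((1/5)/372 - 21/198)*52 = ((1/5)*(1/372) - 21*1/198)*52 = (1/1860 - 7/66)*52 = -2159/20460*52 = -28067/5115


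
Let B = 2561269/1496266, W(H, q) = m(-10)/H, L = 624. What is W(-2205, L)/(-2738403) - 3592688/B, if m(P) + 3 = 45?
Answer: -1545663572675015580982/736447604907735 ≈ -2.0988e+6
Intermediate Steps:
m(P) = 42 (m(P) = -3 + 45 = 42)
W(H, q) = 42/H
B = 2561269/1496266 (B = 2561269*(1/1496266) = 2561269/1496266 ≈ 1.7118)
W(-2205, L)/(-2738403) - 3592688/B = (42/(-2205))/(-2738403) - 3592688/2561269/1496266 = (42*(-1/2205))*(-1/2738403) - 3592688*1496266/2561269 = -2/105*(-1/2738403) - 5375616903008/2561269 = 2/287532315 - 5375616903008/2561269 = -1545663572675015580982/736447604907735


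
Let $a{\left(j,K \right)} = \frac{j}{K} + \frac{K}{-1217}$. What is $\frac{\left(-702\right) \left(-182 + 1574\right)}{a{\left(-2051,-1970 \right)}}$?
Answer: $- \frac{2342788868160}{6376967} \approx -3.6738 \cdot 10^{5}$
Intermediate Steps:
$a{\left(j,K \right)} = - \frac{K}{1217} + \frac{j}{K}$ ($a{\left(j,K \right)} = \frac{j}{K} + K \left(- \frac{1}{1217}\right) = \frac{j}{K} - \frac{K}{1217} = - \frac{K}{1217} + \frac{j}{K}$)
$\frac{\left(-702\right) \left(-182 + 1574\right)}{a{\left(-2051,-1970 \right)}} = \frac{\left(-702\right) \left(-182 + 1574\right)}{\left(- \frac{1}{1217}\right) \left(-1970\right) - \frac{2051}{-1970}} = \frac{\left(-702\right) 1392}{\frac{1970}{1217} - - \frac{2051}{1970}} = - \frac{977184}{\frac{1970}{1217} + \frac{2051}{1970}} = - \frac{977184}{\frac{6376967}{2397490}} = \left(-977184\right) \frac{2397490}{6376967} = - \frac{2342788868160}{6376967}$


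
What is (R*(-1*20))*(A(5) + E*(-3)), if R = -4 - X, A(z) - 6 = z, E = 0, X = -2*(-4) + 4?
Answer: 3520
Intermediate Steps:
X = 12 (X = 8 + 4 = 12)
A(z) = 6 + z
R = -16 (R = -4 - 1*12 = -4 - 12 = -16)
(R*(-1*20))*(A(5) + E*(-3)) = (-(-16)*20)*((6 + 5) + 0*(-3)) = (-16*(-20))*(11 + 0) = 320*11 = 3520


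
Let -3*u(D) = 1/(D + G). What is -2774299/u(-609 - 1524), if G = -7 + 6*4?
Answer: -17611250052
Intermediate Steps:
G = 17 (G = -7 + 24 = 17)
u(D) = -1/(3*(17 + D)) (u(D) = -1/(3*(D + 17)) = -1/(3*(17 + D)))
-2774299/u(-609 - 1524) = -(-141489249 - 8322897*(-609 - 1524)) = -2774299/((-1/(51 + 3*(-2133)))) = -2774299/((-1/(51 - 6399))) = -2774299/((-1/(-6348))) = -2774299/((-1*(-1/6348))) = -2774299/1/6348 = -2774299*6348 = -17611250052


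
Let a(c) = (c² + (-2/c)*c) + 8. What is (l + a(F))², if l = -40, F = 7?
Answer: 225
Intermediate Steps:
a(c) = 6 + c² (a(c) = (c² - 2) + 8 = (-2 + c²) + 8 = 6 + c²)
(l + a(F))² = (-40 + (6 + 7²))² = (-40 + (6 + 49))² = (-40 + 55)² = 15² = 225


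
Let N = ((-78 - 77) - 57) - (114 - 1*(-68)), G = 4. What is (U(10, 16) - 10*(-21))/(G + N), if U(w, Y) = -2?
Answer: -8/15 ≈ -0.53333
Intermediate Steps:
N = -394 (N = (-155 - 57) - (114 + 68) = -212 - 1*182 = -212 - 182 = -394)
(U(10, 16) - 10*(-21))/(G + N) = (-2 - 10*(-21))/(4 - 394) = (-2 + 210)/(-390) = 208*(-1/390) = -8/15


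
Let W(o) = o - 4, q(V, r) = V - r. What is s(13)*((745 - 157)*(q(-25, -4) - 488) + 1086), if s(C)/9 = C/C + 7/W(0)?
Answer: 4025781/2 ≈ 2.0129e+6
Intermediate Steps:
W(o) = -4 + o
s(C) = -27/4 (s(C) = 9*(C/C + 7/(-4 + 0)) = 9*(1 + 7/(-4)) = 9*(1 + 7*(-¼)) = 9*(1 - 7/4) = 9*(-¾) = -27/4)
s(13)*((745 - 157)*(q(-25, -4) - 488) + 1086) = -27*((745 - 157)*((-25 - 1*(-4)) - 488) + 1086)/4 = -27*(588*((-25 + 4) - 488) + 1086)/4 = -27*(588*(-21 - 488) + 1086)/4 = -27*(588*(-509) + 1086)/4 = -27*(-299292 + 1086)/4 = -27/4*(-298206) = 4025781/2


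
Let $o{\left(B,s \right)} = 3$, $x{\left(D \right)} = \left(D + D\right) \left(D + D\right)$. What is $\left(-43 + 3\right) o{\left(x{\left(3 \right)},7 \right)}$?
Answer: $-120$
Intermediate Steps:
$x{\left(D \right)} = 4 D^{2}$ ($x{\left(D \right)} = 2 D 2 D = 4 D^{2}$)
$\left(-43 + 3\right) o{\left(x{\left(3 \right)},7 \right)} = \left(-43 + 3\right) 3 = \left(-40\right) 3 = -120$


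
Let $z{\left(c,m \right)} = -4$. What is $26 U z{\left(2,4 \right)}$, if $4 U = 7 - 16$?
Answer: $234$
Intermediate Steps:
$U = - \frac{9}{4}$ ($U = \frac{7 - 16}{4} = \frac{1}{4} \left(-9\right) = - \frac{9}{4} \approx -2.25$)
$26 U z{\left(2,4 \right)} = 26 \left(- \frac{9}{4}\right) \left(-4\right) = \left(- \frac{117}{2}\right) \left(-4\right) = 234$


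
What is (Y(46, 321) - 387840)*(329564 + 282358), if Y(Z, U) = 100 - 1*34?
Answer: -237287441628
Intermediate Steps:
Y(Z, U) = 66 (Y(Z, U) = 100 - 34 = 66)
(Y(46, 321) - 387840)*(329564 + 282358) = (66 - 387840)*(329564 + 282358) = -387774*611922 = -237287441628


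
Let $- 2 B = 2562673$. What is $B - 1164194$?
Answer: $- \frac{4891061}{2} \approx -2.4455 \cdot 10^{6}$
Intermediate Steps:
$B = - \frac{2562673}{2}$ ($B = \left(- \frac{1}{2}\right) 2562673 = - \frac{2562673}{2} \approx -1.2813 \cdot 10^{6}$)
$B - 1164194 = - \frac{2562673}{2} - 1164194 = - \frac{4891061}{2}$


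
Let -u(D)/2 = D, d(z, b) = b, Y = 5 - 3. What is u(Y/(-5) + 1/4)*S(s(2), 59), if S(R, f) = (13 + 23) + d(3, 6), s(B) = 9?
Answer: 63/5 ≈ 12.600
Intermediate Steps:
Y = 2
u(D) = -2*D
S(R, f) = 42 (S(R, f) = (13 + 23) + 6 = 36 + 6 = 42)
u(Y/(-5) + 1/4)*S(s(2), 59) = -2*(2/(-5) + 1/4)*42 = -2*(2*(-⅕) + 1*(¼))*42 = -2*(-⅖ + ¼)*42 = -2*(-3/20)*42 = (3/10)*42 = 63/5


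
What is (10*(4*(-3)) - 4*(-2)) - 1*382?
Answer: -494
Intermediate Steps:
(10*(4*(-3)) - 4*(-2)) - 1*382 = (10*(-12) + 8) - 382 = (-120 + 8) - 382 = -112 - 382 = -494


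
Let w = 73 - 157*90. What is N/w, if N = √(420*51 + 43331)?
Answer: -√64751/14057 ≈ -0.018102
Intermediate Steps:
N = √64751 (N = √(21420 + 43331) = √64751 ≈ 254.46)
w = -14057 (w = 73 - 14130 = -14057)
N/w = √64751/(-14057) = √64751*(-1/14057) = -√64751/14057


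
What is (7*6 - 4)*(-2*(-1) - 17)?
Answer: -570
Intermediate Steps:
(7*6 - 4)*(-2*(-1) - 17) = (42 - 4)*(2 - 17) = 38*(-15) = -570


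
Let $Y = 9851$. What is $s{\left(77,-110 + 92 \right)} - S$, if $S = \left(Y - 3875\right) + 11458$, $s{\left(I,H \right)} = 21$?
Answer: $-17413$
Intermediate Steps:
$S = 17434$ ($S = \left(9851 - 3875\right) + 11458 = 5976 + 11458 = 17434$)
$s{\left(77,-110 + 92 \right)} - S = 21 - 17434 = -17413$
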